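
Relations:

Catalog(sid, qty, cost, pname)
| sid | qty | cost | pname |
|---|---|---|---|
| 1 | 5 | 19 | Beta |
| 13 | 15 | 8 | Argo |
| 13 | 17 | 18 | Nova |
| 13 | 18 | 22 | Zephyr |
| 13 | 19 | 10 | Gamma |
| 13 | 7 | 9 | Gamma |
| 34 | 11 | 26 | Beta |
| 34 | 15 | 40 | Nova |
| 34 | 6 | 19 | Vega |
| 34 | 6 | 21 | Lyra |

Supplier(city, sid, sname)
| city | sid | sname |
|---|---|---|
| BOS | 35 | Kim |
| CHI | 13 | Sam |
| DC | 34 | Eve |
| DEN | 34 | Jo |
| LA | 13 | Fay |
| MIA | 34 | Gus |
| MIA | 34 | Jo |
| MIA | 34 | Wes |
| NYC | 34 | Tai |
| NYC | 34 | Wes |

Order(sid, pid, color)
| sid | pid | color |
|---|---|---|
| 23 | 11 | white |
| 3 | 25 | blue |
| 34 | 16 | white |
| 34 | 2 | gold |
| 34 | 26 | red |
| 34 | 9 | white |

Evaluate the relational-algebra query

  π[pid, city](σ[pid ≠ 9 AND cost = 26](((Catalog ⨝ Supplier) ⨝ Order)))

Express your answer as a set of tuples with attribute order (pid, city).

{(16, DC), (16, DEN), (16, MIA), (16, NYC), (2, DC), (2, DEN), (2, MIA), (2, NYC), (26, DC), (26, DEN), (26, MIA), (26, NYC)}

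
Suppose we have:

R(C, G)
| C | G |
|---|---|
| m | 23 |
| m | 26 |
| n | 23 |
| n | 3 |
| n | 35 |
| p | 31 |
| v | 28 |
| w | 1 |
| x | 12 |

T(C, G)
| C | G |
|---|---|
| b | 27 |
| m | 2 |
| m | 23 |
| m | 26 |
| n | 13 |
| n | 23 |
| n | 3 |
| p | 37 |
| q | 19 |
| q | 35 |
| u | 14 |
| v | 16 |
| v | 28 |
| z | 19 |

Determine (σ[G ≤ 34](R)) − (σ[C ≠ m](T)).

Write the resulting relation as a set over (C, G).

σ[G ≤ 34]: keep tuples satisfying G ≤ 34 → {(m, 23), (m, 26), (n, 23), (n, 3), (p, 31), (v, 28), (w, 1), (x, 12)}
σ[C ≠ m]: keep tuples satisfying C ≠ m → {(b, 27), (n, 13), (n, 23), (n, 3), (p, 37), (q, 19), (q, 35), (u, 14), (v, 16), (v, 28), (z, 19)}
Set difference of the two operands is {(m, 23), (m, 26), (p, 31), (w, 1), (x, 12)}.

{(m, 23), (m, 26), (p, 31), (w, 1), (x, 12)}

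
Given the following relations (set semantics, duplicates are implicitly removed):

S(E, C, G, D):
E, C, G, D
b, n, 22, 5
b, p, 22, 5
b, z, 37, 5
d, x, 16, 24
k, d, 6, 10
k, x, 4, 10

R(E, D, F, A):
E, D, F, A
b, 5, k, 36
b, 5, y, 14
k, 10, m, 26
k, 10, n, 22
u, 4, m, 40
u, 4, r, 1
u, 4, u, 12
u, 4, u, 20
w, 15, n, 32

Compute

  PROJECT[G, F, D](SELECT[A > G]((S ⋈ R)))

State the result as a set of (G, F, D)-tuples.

S ⋈ R (natural join on E, D): {(b, n, 22, 5, k, 36), (b, n, 22, 5, y, 14), (b, p, 22, 5, k, 36), (b, p, 22, 5, y, 14), (b, z, 37, 5, k, 36), (b, z, 37, 5, y, 14), (k, d, 6, 10, m, 26), (k, d, 6, 10, n, 22), (k, x, 4, 10, m, 26), (k, x, 4, 10, n, 22)}
Selection A > G: {(b, n, 22, 5, k, 36), (b, p, 22, 5, k, 36), (k, d, 6, 10, m, 26), (k, d, 6, 10, n, 22), (k, x, 4, 10, m, 26), (k, x, 4, 10, n, 22)}
π[G, F, D]: project onto (G, F, D) (1 duplicate(s) eliminated) → {(22, k, 5), (4, m, 10), (4, n, 10), (6, m, 10), (6, n, 10)}

{(22, k, 5), (4, m, 10), (4, n, 10), (6, m, 10), (6, n, 10)}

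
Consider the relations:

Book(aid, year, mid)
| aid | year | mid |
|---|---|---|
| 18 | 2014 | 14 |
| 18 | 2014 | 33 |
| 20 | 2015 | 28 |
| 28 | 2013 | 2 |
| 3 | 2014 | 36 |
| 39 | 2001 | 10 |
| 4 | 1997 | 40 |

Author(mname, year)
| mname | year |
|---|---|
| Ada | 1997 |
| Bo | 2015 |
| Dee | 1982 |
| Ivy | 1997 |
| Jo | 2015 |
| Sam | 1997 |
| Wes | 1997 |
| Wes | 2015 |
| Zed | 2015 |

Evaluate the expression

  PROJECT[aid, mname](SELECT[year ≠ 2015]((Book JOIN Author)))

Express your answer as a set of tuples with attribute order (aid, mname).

{(4, Ada), (4, Ivy), (4, Sam), (4, Wes)}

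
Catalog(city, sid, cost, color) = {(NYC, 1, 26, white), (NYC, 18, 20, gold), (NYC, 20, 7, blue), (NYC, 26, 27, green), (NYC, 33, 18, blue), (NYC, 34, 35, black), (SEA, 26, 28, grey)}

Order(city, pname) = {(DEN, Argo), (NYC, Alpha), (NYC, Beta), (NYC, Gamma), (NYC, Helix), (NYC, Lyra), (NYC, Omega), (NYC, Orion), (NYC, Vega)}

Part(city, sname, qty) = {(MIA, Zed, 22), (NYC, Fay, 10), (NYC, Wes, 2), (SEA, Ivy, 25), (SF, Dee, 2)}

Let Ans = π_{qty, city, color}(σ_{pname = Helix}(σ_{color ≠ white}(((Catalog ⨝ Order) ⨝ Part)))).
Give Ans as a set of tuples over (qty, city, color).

{(10, NYC, black), (10, NYC, blue), (10, NYC, gold), (10, NYC, green), (2, NYC, black), (2, NYC, blue), (2, NYC, gold), (2, NYC, green)}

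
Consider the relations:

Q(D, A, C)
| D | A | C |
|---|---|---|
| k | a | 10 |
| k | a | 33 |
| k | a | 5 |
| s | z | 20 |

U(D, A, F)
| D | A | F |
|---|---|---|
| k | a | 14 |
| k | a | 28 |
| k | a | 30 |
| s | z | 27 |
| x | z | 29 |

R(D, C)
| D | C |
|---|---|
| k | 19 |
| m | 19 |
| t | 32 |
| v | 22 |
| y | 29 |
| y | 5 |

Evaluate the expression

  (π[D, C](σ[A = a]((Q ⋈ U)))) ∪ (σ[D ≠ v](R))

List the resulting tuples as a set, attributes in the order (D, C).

{(k, 10), (k, 19), (k, 33), (k, 5), (m, 19), (t, 32), (y, 29), (y, 5)}

Q ⋈ U (natural join on D, A): {(k, a, 10, 14), (k, a, 10, 28), (k, a, 10, 30), (k, a, 33, 14), (k, a, 33, 28), (k, a, 33, 30), (k, a, 5, 14), (k, a, 5, 28), (k, a, 5, 30), (s, z, 20, 27)}
Apply σ_{A = a}; surviving tuples: {(k, a, 10, 14), (k, a, 10, 28), (k, a, 10, 30), (k, a, 33, 14), (k, a, 33, 28), (k, a, 33, 30), (k, a, 5, 14), (k, a, 5, 28), (k, a, 5, 30)}
Keep only column(s) D, C (6 duplicate(s) eliminated): {(k, 10), (k, 33), (k, 5)}
Apply σ_{D ≠ v}; surviving tuples: {(k, 19), (m, 19), (t, 32), (y, 29), (y, 5)}
Taking the union: {(k, 10), (k, 19), (k, 33), (k, 5), (m, 19), (t, 32), (y, 29), (y, 5)}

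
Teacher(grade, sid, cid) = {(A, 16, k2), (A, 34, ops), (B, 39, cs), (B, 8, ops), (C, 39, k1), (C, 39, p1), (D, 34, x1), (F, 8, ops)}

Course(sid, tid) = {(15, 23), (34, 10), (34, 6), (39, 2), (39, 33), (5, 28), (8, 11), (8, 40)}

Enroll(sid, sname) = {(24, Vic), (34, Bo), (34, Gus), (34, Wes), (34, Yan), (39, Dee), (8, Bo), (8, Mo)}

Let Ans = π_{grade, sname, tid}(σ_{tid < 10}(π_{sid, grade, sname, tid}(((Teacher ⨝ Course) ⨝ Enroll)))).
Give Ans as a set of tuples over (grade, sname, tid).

{(A, Bo, 6), (A, Gus, 6), (A, Wes, 6), (A, Yan, 6), (B, Dee, 2), (C, Dee, 2), (D, Bo, 6), (D, Gus, 6), (D, Wes, 6), (D, Yan, 6)}

Joining Teacher and Course on sid yields {(A, 34, ops, 10), (A, 34, ops, 6), (B, 39, cs, 2), (B, 39, cs, 33), (B, 8, ops, 11), (B, 8, ops, 40), (C, 39, k1, 2), (C, 39, k1, 33), (C, 39, p1, 2), (C, 39, p1, 33), (D, 34, x1, 10), (D, 34, x1, 6), (F, 8, ops, 11), (F, 8, ops, 40)}.
Joining (Teacher ⨝ Course) and Enroll on sid yields {(A, 34, ops, 10, Bo), (A, 34, ops, 10, Gus), (A, 34, ops, 10, Wes), (A, 34, ops, 10, Yan), (A, 34, ops, 6, Bo), (A, 34, ops, 6, Gus), (A, 34, ops, 6, Wes), (A, 34, ops, 6, Yan), (B, 39, cs, 2, Dee), (B, 39, cs, 33, Dee), (B, 8, ops, 11, Bo), (B, 8, ops, 11, Mo), (B, 8, ops, 40, Bo), (B, 8, ops, 40, Mo), (C, 39, k1, 2, Dee), (C, 39, k1, 33, Dee), (C, 39, p1, 2, Dee), (C, 39, p1, 33, Dee), (D, 34, x1, 10, Bo), (D, 34, x1, 10, Gus), (D, 34, x1, 10, Wes), (D, 34, x1, 10, Yan), (D, 34, x1, 6, Bo), (D, 34, x1, 6, Gus), (D, 34, x1, 6, Wes), (D, 34, x1, 6, Yan), (F, 8, ops, 11, Bo), (F, 8, ops, 11, Mo), (F, 8, ops, 40, Bo), (F, 8, ops, 40, Mo)}.
π_{sid, grade, sname, tid} gives {(34, A, Bo, 10), (34, A, Bo, 6), (34, A, Gus, 10), (34, A, Gus, 6), (34, A, Wes, 10), (34, A, Wes, 6), (34, A, Yan, 10), (34, A, Yan, 6), (34, D, Bo, 10), (34, D, Bo, 6), (34, D, Gus, 10), (34, D, Gus, 6), (34, D, Wes, 10), (34, D, Wes, 6), (34, D, Yan, 10), (34, D, Yan, 6), (39, B, Dee, 2), (39, B, Dee, 33), (39, C, Dee, 2), (39, C, Dee, 33), (8, B, Bo, 11), (8, B, Bo, 40), (8, B, Mo, 11), (8, B, Mo, 40), (8, F, Bo, 11), (8, F, Bo, 40), (8, F, Mo, 11), (8, F, Mo, 40)} (2 duplicate(s) eliminated).
Selection tid < 10: {(34, A, Bo, 6), (34, A, Gus, 6), (34, A, Wes, 6), (34, A, Yan, 6), (34, D, Bo, 6), (34, D, Gus, 6), (34, D, Wes, 6), (34, D, Yan, 6), (39, B, Dee, 2), (39, C, Dee, 2)}
π_{grade, sname, tid} gives {(A, Bo, 6), (A, Gus, 6), (A, Wes, 6), (A, Yan, 6), (B, Dee, 2), (C, Dee, 2), (D, Bo, 6), (D, Gus, 6), (D, Wes, 6), (D, Yan, 6)}.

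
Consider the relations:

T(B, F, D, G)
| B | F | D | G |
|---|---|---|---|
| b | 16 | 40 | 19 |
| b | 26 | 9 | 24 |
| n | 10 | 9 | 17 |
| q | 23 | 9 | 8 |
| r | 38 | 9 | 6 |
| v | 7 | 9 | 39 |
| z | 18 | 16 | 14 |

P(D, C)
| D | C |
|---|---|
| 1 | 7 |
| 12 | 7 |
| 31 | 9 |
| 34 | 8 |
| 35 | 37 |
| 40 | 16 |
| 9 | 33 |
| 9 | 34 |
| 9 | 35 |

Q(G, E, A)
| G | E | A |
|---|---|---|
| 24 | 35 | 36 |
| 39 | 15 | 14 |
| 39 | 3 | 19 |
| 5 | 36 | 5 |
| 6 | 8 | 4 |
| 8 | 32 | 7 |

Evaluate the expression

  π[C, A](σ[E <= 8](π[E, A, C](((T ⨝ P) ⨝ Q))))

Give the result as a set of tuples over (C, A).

{(33, 19), (33, 4), (34, 19), (34, 4), (35, 19), (35, 4)}

Natural join on D: {(b, 16, 40, 19, 16), (b, 26, 9, 24, 33), (b, 26, 9, 24, 34), (b, 26, 9, 24, 35), (n, 10, 9, 17, 33), (n, 10, 9, 17, 34), (n, 10, 9, 17, 35), (q, 23, 9, 8, 33), (q, 23, 9, 8, 34), (q, 23, 9, 8, 35), (r, 38, 9, 6, 33), (r, 38, 9, 6, 34), (r, 38, 9, 6, 35), (v, 7, 9, 39, 33), (v, 7, 9, 39, 34), (v, 7, 9, 39, 35)}
Natural join on G: {(b, 26, 9, 24, 33, 35, 36), (b, 26, 9, 24, 34, 35, 36), (b, 26, 9, 24, 35, 35, 36), (q, 23, 9, 8, 33, 32, 7), (q, 23, 9, 8, 34, 32, 7), (q, 23, 9, 8, 35, 32, 7), (r, 38, 9, 6, 33, 8, 4), (r, 38, 9, 6, 34, 8, 4), (r, 38, 9, 6, 35, 8, 4), (v, 7, 9, 39, 33, 15, 14), (v, 7, 9, 39, 33, 3, 19), (v, 7, 9, 39, 34, 15, 14), (v, 7, 9, 39, 34, 3, 19), (v, 7, 9, 39, 35, 15, 14), (v, 7, 9, 39, 35, 3, 19)}
π_{E, A, C} gives {(15, 14, 33), (15, 14, 34), (15, 14, 35), (3, 19, 33), (3, 19, 34), (3, 19, 35), (32, 7, 33), (32, 7, 34), (32, 7, 35), (35, 36, 33), (35, 36, 34), (35, 36, 35), (8, 4, 33), (8, 4, 34), (8, 4, 35)}.
Apply σ_{E <= 8}; surviving tuples: {(3, 19, 33), (3, 19, 34), (3, 19, 35), (8, 4, 33), (8, 4, 34), (8, 4, 35)}
π_{C, A} gives {(33, 19), (33, 4), (34, 19), (34, 4), (35, 19), (35, 4)}.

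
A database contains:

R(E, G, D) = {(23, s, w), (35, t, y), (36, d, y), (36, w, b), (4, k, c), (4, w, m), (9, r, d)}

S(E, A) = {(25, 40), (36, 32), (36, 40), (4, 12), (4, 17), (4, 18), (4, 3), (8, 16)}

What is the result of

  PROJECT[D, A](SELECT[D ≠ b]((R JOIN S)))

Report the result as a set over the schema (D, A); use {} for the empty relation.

{(c, 12), (c, 17), (c, 18), (c, 3), (m, 12), (m, 17), (m, 18), (m, 3), (y, 32), (y, 40)}

R ⋈ S (natural join on E): {(36, d, y, 32), (36, d, y, 40), (36, w, b, 32), (36, w, b, 40), (4, k, c, 12), (4, k, c, 17), (4, k, c, 18), (4, k, c, 3), (4, w, m, 12), (4, w, m, 17), (4, w, m, 18), (4, w, m, 3)}
Filtering on D ≠ b leaves {(36, d, y, 32), (36, d, y, 40), (4, k, c, 12), (4, k, c, 17), (4, k, c, 18), (4, k, c, 3), (4, w, m, 12), (4, w, m, 17), (4, w, m, 18), (4, w, m, 3)}.
Keep only column(s) D, A: {(c, 12), (c, 17), (c, 18), (c, 3), (m, 12), (m, 17), (m, 18), (m, 3), (y, 32), (y, 40)}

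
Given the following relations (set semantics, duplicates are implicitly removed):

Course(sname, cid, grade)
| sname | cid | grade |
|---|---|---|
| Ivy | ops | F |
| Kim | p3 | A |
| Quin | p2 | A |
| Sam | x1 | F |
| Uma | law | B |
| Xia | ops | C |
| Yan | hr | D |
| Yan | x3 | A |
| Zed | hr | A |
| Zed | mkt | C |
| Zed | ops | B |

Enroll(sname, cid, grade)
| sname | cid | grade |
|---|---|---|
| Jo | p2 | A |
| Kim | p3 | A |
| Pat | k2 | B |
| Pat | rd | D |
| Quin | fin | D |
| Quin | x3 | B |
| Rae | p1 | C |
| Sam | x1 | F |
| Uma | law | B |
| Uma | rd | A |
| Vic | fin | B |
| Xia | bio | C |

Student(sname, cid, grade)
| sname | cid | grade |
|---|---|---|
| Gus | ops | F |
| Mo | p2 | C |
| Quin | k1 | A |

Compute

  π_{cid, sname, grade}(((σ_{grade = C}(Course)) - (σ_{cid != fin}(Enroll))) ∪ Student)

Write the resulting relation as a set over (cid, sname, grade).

Selection grade = C: {(Xia, ops, C), (Zed, mkt, C)}
Selection cid != fin: {(Jo, p2, A), (Kim, p3, A), (Pat, k2, B), (Pat, rd, D), (Quin, x3, B), (Rae, p1, C), (Sam, x1, F), (Uma, law, B), (Uma, rd, A), (Xia, bio, C)}
Taking the difference: {(Xia, ops, C), (Zed, mkt, C)}
Taking the union: {(Gus, ops, F), (Mo, p2, C), (Quin, k1, A), (Xia, ops, C), (Zed, mkt, C)}
Projecting to cid, sname, grade: {(k1, Quin, A), (mkt, Zed, C), (ops, Gus, F), (ops, Xia, C), (p2, Mo, C)}

{(k1, Quin, A), (mkt, Zed, C), (ops, Gus, F), (ops, Xia, C), (p2, Mo, C)}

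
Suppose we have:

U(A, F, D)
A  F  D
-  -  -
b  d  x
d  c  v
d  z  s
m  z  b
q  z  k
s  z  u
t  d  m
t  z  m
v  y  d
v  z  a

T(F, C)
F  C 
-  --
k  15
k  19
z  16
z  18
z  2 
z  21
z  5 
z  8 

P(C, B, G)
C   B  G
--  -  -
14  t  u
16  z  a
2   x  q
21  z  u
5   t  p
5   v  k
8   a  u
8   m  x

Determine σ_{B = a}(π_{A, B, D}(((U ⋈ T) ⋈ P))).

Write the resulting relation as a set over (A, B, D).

U ⋈ T (natural join on F): {(d, z, s, 16), (d, z, s, 18), (d, z, s, 2), (d, z, s, 21), (d, z, s, 5), (d, z, s, 8), (m, z, b, 16), (m, z, b, 18), (m, z, b, 2), (m, z, b, 21), (m, z, b, 5), (m, z, b, 8), (q, z, k, 16), (q, z, k, 18), (q, z, k, 2), (q, z, k, 21), (q, z, k, 5), (q, z, k, 8), (s, z, u, 16), (s, z, u, 18), (s, z, u, 2), (s, z, u, 21), (s, z, u, 5), (s, z, u, 8), (t, z, m, 16), (t, z, m, 18), (t, z, m, 2), (t, z, m, 21), (t, z, m, 5), (t, z, m, 8), (v, z, a, 16), (v, z, a, 18), (v, z, a, 2), (v, z, a, 21), (v, z, a, 5), (v, z, a, 8)}
(U ⋈ T) ⋈ P (natural join on C): {(d, z, s, 16, z, a), (d, z, s, 2, x, q), (d, z, s, 21, z, u), (d, z, s, 5, t, p), (d, z, s, 5, v, k), (d, z, s, 8, a, u), (d, z, s, 8, m, x), (m, z, b, 16, z, a), (m, z, b, 2, x, q), (m, z, b, 21, z, u), (m, z, b, 5, t, p), (m, z, b, 5, v, k), (m, z, b, 8, a, u), (m, z, b, 8, m, x), (q, z, k, 16, z, a), (q, z, k, 2, x, q), (q, z, k, 21, z, u), (q, z, k, 5, t, p), (q, z, k, 5, v, k), (q, z, k, 8, a, u), (q, z, k, 8, m, x), (s, z, u, 16, z, a), (s, z, u, 2, x, q), (s, z, u, 21, z, u), (s, z, u, 5, t, p), (s, z, u, 5, v, k), (s, z, u, 8, a, u), (s, z, u, 8, m, x), (t, z, m, 16, z, a), (t, z, m, 2, x, q), (t, z, m, 21, z, u), (t, z, m, 5, t, p), (t, z, m, 5, v, k), (t, z, m, 8, a, u), (t, z, m, 8, m, x), (v, z, a, 16, z, a), (v, z, a, 2, x, q), (v, z, a, 21, z, u), (v, z, a, 5, t, p), (v, z, a, 5, v, k), (v, z, a, 8, a, u), (v, z, a, 8, m, x)}
Projecting to A, B, D (6 duplicate(s) eliminated): {(d, a, s), (d, m, s), (d, t, s), (d, v, s), (d, x, s), (d, z, s), (m, a, b), (m, m, b), (m, t, b), (m, v, b), (m, x, b), (m, z, b), (q, a, k), (q, m, k), (q, t, k), (q, v, k), (q, x, k), (q, z, k), (s, a, u), (s, m, u), (s, t, u), (s, v, u), (s, x, u), (s, z, u), (t, a, m), (t, m, m), (t, t, m), (t, v, m), (t, x, m), (t, z, m), (v, a, a), (v, m, a), (v, t, a), (v, v, a), (v, x, a), (v, z, a)}
Filtering on B = a leaves {(d, a, s), (m, a, b), (q, a, k), (s, a, u), (t, a, m), (v, a, a)}.

{(d, a, s), (m, a, b), (q, a, k), (s, a, u), (t, a, m), (v, a, a)}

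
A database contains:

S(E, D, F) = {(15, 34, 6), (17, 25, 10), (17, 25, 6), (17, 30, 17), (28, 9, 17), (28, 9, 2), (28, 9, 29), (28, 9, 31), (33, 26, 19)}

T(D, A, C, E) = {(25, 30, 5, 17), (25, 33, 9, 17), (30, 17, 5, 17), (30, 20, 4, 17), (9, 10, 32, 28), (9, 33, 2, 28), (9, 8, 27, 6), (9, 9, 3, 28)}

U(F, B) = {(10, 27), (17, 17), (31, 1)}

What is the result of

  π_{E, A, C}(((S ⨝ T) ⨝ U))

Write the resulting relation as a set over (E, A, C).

{(17, 17, 5), (17, 20, 4), (17, 30, 5), (17, 33, 9), (28, 10, 32), (28, 33, 2), (28, 9, 3)}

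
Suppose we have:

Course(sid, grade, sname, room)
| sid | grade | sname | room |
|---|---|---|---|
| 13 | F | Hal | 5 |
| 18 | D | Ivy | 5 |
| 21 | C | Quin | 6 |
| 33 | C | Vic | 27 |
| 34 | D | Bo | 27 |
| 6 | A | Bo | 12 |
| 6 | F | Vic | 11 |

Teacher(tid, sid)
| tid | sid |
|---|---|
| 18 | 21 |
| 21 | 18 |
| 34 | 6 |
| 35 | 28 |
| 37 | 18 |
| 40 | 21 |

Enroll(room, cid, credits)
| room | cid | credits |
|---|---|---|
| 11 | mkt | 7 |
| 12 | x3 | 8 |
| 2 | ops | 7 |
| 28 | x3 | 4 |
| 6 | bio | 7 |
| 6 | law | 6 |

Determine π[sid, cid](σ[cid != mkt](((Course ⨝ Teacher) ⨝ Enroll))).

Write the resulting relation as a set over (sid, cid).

{(21, bio), (21, law), (6, x3)}

Joining Course and Teacher on sid yields {(18, D, Ivy, 5, 21), (18, D, Ivy, 5, 37), (21, C, Quin, 6, 18), (21, C, Quin, 6, 40), (6, A, Bo, 12, 34), (6, F, Vic, 11, 34)}.
Joining (Course ⨝ Teacher) and Enroll on room yields {(21, C, Quin, 6, 18, bio, 7), (21, C, Quin, 6, 18, law, 6), (21, C, Quin, 6, 40, bio, 7), (21, C, Quin, 6, 40, law, 6), (6, A, Bo, 12, 34, x3, 8), (6, F, Vic, 11, 34, mkt, 7)}.
σ[cid != mkt]: keep tuples satisfying cid != mkt → {(21, C, Quin, 6, 18, bio, 7), (21, C, Quin, 6, 18, law, 6), (21, C, Quin, 6, 40, bio, 7), (21, C, Quin, 6, 40, law, 6), (6, A, Bo, 12, 34, x3, 8)}
Projecting to sid, cid (2 duplicate(s) eliminated): {(21, bio), (21, law), (6, x3)}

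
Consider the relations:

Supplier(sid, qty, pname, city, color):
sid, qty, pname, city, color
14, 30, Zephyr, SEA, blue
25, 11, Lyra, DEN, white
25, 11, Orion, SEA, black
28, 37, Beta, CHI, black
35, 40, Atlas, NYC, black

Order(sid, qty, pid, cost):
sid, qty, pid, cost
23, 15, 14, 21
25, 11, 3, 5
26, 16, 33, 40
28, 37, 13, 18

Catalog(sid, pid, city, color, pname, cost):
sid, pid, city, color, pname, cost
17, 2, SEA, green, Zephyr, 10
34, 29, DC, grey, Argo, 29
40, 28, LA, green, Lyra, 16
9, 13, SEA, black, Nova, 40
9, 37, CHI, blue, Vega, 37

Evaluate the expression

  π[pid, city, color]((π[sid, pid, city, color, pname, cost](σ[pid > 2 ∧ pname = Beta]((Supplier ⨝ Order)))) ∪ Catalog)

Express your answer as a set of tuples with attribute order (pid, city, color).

{(13, CHI, black), (13, SEA, black), (2, SEA, green), (28, LA, green), (29, DC, grey), (37, CHI, blue)}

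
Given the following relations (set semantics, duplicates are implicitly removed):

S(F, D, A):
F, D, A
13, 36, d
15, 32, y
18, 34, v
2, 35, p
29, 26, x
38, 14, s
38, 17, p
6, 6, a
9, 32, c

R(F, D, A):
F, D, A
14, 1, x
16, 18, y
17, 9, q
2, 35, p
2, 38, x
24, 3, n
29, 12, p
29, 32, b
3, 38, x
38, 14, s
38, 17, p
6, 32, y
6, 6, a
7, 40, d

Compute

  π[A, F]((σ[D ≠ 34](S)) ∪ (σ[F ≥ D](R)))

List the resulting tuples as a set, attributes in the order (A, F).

{(a, 6), (c, 9), (d, 13), (n, 24), (p, 2), (p, 29), (p, 38), (q, 17), (s, 38), (x, 14), (x, 29), (y, 15)}

Apply σ_{D ≠ 34}; surviving tuples: {(13, 36, d), (15, 32, y), (2, 35, p), (29, 26, x), (38, 14, s), (38, 17, p), (6, 6, a), (9, 32, c)}
Apply σ_{F ≥ D}; surviving tuples: {(14, 1, x), (17, 9, q), (24, 3, n), (29, 12, p), (38, 14, s), (38, 17, p), (6, 6, a)}
Set union of the two operands is {(13, 36, d), (14, 1, x), (15, 32, y), (17, 9, q), (2, 35, p), (24, 3, n), (29, 12, p), (29, 26, x), (38, 14, s), (38, 17, p), (6, 6, a), (9, 32, c)}.
Projecting to A, F: {(a, 6), (c, 9), (d, 13), (n, 24), (p, 2), (p, 29), (p, 38), (q, 17), (s, 38), (x, 14), (x, 29), (y, 15)}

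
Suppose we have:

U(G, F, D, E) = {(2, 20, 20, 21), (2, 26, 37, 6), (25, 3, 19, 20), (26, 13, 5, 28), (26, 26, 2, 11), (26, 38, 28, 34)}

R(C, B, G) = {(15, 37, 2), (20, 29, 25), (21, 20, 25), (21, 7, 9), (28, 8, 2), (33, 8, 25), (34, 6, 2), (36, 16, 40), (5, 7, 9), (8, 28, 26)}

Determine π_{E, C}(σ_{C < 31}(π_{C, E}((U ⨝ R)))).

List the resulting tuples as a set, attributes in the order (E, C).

Natural join on G: {(2, 20, 20, 21, 15, 37), (2, 20, 20, 21, 28, 8), (2, 20, 20, 21, 34, 6), (2, 26, 37, 6, 15, 37), (2, 26, 37, 6, 28, 8), (2, 26, 37, 6, 34, 6), (25, 3, 19, 20, 20, 29), (25, 3, 19, 20, 21, 20), (25, 3, 19, 20, 33, 8), (26, 13, 5, 28, 8, 28), (26, 26, 2, 11, 8, 28), (26, 38, 28, 34, 8, 28)}
π_{C, E} gives {(15, 21), (15, 6), (20, 20), (21, 20), (28, 21), (28, 6), (33, 20), (34, 21), (34, 6), (8, 11), (8, 28), (8, 34)}.
σ[C < 31]: keep tuples satisfying C < 31 → {(15, 21), (15, 6), (20, 20), (21, 20), (28, 21), (28, 6), (8, 11), (8, 28), (8, 34)}
π_{E, C} gives {(11, 8), (20, 20), (20, 21), (21, 15), (21, 28), (28, 8), (34, 8), (6, 15), (6, 28)}.

{(11, 8), (20, 20), (20, 21), (21, 15), (21, 28), (28, 8), (34, 8), (6, 15), (6, 28)}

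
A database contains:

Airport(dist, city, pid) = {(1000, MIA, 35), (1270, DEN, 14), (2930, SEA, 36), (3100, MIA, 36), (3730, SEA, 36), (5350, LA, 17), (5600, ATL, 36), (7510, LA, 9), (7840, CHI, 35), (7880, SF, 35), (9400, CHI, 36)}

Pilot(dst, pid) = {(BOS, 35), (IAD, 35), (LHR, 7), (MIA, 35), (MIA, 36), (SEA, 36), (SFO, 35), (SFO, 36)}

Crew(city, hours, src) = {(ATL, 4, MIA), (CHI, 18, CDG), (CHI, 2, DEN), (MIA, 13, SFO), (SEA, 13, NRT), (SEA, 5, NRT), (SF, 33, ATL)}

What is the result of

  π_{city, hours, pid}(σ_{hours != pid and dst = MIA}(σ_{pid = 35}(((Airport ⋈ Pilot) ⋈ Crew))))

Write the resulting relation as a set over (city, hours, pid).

Joining Airport and Pilot on pid yields {(1000, MIA, 35, BOS), (1000, MIA, 35, IAD), (1000, MIA, 35, MIA), (1000, MIA, 35, SFO), (2930, SEA, 36, MIA), (2930, SEA, 36, SEA), (2930, SEA, 36, SFO), (3100, MIA, 36, MIA), (3100, MIA, 36, SEA), (3100, MIA, 36, SFO), (3730, SEA, 36, MIA), (3730, SEA, 36, SEA), (3730, SEA, 36, SFO), (5600, ATL, 36, MIA), (5600, ATL, 36, SEA), (5600, ATL, 36, SFO), (7840, CHI, 35, BOS), (7840, CHI, 35, IAD), (7840, CHI, 35, MIA), (7840, CHI, 35, SFO), (7880, SF, 35, BOS), (7880, SF, 35, IAD), (7880, SF, 35, MIA), (7880, SF, 35, SFO), (9400, CHI, 36, MIA), (9400, CHI, 36, SEA), (9400, CHI, 36, SFO)}.
Joining (Airport ⋈ Pilot) and Crew on city yields {(1000, MIA, 35, BOS, 13, SFO), (1000, MIA, 35, IAD, 13, SFO), (1000, MIA, 35, MIA, 13, SFO), (1000, MIA, 35, SFO, 13, SFO), (2930, SEA, 36, MIA, 13, NRT), (2930, SEA, 36, MIA, 5, NRT), (2930, SEA, 36, SEA, 13, NRT), (2930, SEA, 36, SEA, 5, NRT), (2930, SEA, 36, SFO, 13, NRT), (2930, SEA, 36, SFO, 5, NRT), (3100, MIA, 36, MIA, 13, SFO), (3100, MIA, 36, SEA, 13, SFO), (3100, MIA, 36, SFO, 13, SFO), (3730, SEA, 36, MIA, 13, NRT), (3730, SEA, 36, MIA, 5, NRT), (3730, SEA, 36, SEA, 13, NRT), (3730, SEA, 36, SEA, 5, NRT), (3730, SEA, 36, SFO, 13, NRT), (3730, SEA, 36, SFO, 5, NRT), (5600, ATL, 36, MIA, 4, MIA), (5600, ATL, 36, SEA, 4, MIA), (5600, ATL, 36, SFO, 4, MIA), (7840, CHI, 35, BOS, 18, CDG), (7840, CHI, 35, BOS, 2, DEN), (7840, CHI, 35, IAD, 18, CDG), (7840, CHI, 35, IAD, 2, DEN), (7840, CHI, 35, MIA, 18, CDG), (7840, CHI, 35, MIA, 2, DEN), (7840, CHI, 35, SFO, 18, CDG), (7840, CHI, 35, SFO, 2, DEN), (7880, SF, 35, BOS, 33, ATL), (7880, SF, 35, IAD, 33, ATL), (7880, SF, 35, MIA, 33, ATL), (7880, SF, 35, SFO, 33, ATL), (9400, CHI, 36, MIA, 18, CDG), (9400, CHI, 36, MIA, 2, DEN), (9400, CHI, 36, SEA, 18, CDG), (9400, CHI, 36, SEA, 2, DEN), (9400, CHI, 36, SFO, 18, CDG), (9400, CHI, 36, SFO, 2, DEN)}.
Filtering on pid = 35 leaves {(1000, MIA, 35, BOS, 13, SFO), (1000, MIA, 35, IAD, 13, SFO), (1000, MIA, 35, MIA, 13, SFO), (1000, MIA, 35, SFO, 13, SFO), (7840, CHI, 35, BOS, 18, CDG), (7840, CHI, 35, BOS, 2, DEN), (7840, CHI, 35, IAD, 18, CDG), (7840, CHI, 35, IAD, 2, DEN), (7840, CHI, 35, MIA, 18, CDG), (7840, CHI, 35, MIA, 2, DEN), (7840, CHI, 35, SFO, 18, CDG), (7840, CHI, 35, SFO, 2, DEN), (7880, SF, 35, BOS, 33, ATL), (7880, SF, 35, IAD, 33, ATL), (7880, SF, 35, MIA, 33, ATL), (7880, SF, 35, SFO, 33, ATL)}.
Filtering on hours != pid and dst = MIA leaves {(1000, MIA, 35, MIA, 13, SFO), (7840, CHI, 35, MIA, 18, CDG), (7840, CHI, 35, MIA, 2, DEN), (7880, SF, 35, MIA, 33, ATL)}.
π_{city, hours, pid} gives {(CHI, 18, 35), (CHI, 2, 35), (MIA, 13, 35), (SF, 33, 35)}.

{(CHI, 18, 35), (CHI, 2, 35), (MIA, 13, 35), (SF, 33, 35)}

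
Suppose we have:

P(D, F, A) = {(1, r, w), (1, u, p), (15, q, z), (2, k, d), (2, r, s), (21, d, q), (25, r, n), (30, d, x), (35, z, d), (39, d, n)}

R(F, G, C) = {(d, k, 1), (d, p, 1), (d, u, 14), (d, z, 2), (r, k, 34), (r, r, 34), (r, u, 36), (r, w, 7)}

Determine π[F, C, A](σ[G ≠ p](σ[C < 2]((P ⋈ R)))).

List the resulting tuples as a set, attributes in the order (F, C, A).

{(d, 1, n), (d, 1, q), (d, 1, x)}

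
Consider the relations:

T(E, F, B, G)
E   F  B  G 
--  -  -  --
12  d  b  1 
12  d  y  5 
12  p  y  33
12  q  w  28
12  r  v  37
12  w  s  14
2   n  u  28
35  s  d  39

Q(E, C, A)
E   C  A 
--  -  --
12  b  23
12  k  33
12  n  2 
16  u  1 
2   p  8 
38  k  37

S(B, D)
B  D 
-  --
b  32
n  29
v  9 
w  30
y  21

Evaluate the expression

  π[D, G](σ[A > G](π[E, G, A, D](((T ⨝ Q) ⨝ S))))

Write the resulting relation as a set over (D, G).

Joining T and Q on E yields {(12, d, b, 1, b, 23), (12, d, b, 1, k, 33), (12, d, b, 1, n, 2), (12, d, y, 5, b, 23), (12, d, y, 5, k, 33), (12, d, y, 5, n, 2), (12, p, y, 33, b, 23), (12, p, y, 33, k, 33), (12, p, y, 33, n, 2), (12, q, w, 28, b, 23), (12, q, w, 28, k, 33), (12, q, w, 28, n, 2), (12, r, v, 37, b, 23), (12, r, v, 37, k, 33), (12, r, v, 37, n, 2), (12, w, s, 14, b, 23), (12, w, s, 14, k, 33), (12, w, s, 14, n, 2), (2, n, u, 28, p, 8)}.
Joining (T ⨝ Q) and S on B yields {(12, d, b, 1, b, 23, 32), (12, d, b, 1, k, 33, 32), (12, d, b, 1, n, 2, 32), (12, d, y, 5, b, 23, 21), (12, d, y, 5, k, 33, 21), (12, d, y, 5, n, 2, 21), (12, p, y, 33, b, 23, 21), (12, p, y, 33, k, 33, 21), (12, p, y, 33, n, 2, 21), (12, q, w, 28, b, 23, 30), (12, q, w, 28, k, 33, 30), (12, q, w, 28, n, 2, 30), (12, r, v, 37, b, 23, 9), (12, r, v, 37, k, 33, 9), (12, r, v, 37, n, 2, 9)}.
π_{E, G, A, D} gives {(12, 1, 2, 32), (12, 1, 23, 32), (12, 1, 33, 32), (12, 28, 2, 30), (12, 28, 23, 30), (12, 28, 33, 30), (12, 33, 2, 21), (12, 33, 23, 21), (12, 33, 33, 21), (12, 37, 2, 9), (12, 37, 23, 9), (12, 37, 33, 9), (12, 5, 2, 21), (12, 5, 23, 21), (12, 5, 33, 21)}.
Filtering on A > G leaves {(12, 1, 2, 32), (12, 1, 23, 32), (12, 1, 33, 32), (12, 28, 33, 30), (12, 5, 23, 21), (12, 5, 33, 21)}.
π_{D, G} gives {(21, 5), (30, 28), (32, 1)} (3 duplicate(s) eliminated).

{(21, 5), (30, 28), (32, 1)}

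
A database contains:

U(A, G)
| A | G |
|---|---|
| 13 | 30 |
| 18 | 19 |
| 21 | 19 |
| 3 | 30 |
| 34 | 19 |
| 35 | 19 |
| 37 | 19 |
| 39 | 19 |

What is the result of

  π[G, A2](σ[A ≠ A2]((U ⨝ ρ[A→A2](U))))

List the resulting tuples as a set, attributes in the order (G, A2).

ρ[A→A2]: schema becomes (A2, G); tuples unchanged.
Joining U and ρ[A→A2](U) on G yields {(13, 30, 13), (13, 30, 3), (18, 19, 18), (18, 19, 21), (18, 19, 34), (18, 19, 35), (18, 19, 37), (18, 19, 39), (21, 19, 18), (21, 19, 21), (21, 19, 34), (21, 19, 35), (21, 19, 37), (21, 19, 39), (3, 30, 13), (3, 30, 3), (34, 19, 18), (34, 19, 21), (34, 19, 34), (34, 19, 35), (34, 19, 37), (34, 19, 39), (35, 19, 18), (35, 19, 21), (35, 19, 34), (35, 19, 35), (35, 19, 37), (35, 19, 39), (37, 19, 18), (37, 19, 21), (37, 19, 34), (37, 19, 35), (37, 19, 37), (37, 19, 39), (39, 19, 18), (39, 19, 21), (39, 19, 34), (39, 19, 35), (39, 19, 37), (39, 19, 39)}.
Filtering on A ≠ A2 leaves {(13, 30, 3), (18, 19, 21), (18, 19, 34), (18, 19, 35), (18, 19, 37), (18, 19, 39), (21, 19, 18), (21, 19, 34), (21, 19, 35), (21, 19, 37), (21, 19, 39), (3, 30, 13), (34, 19, 18), (34, 19, 21), (34, 19, 35), (34, 19, 37), (34, 19, 39), (35, 19, 18), (35, 19, 21), (35, 19, 34), (35, 19, 37), (35, 19, 39), (37, 19, 18), (37, 19, 21), (37, 19, 34), (37, 19, 35), (37, 19, 39), (39, 19, 18), (39, 19, 21), (39, 19, 34), (39, 19, 35), (39, 19, 37)}.
π[G, A2]: project onto (G, A2) (24 duplicate(s) eliminated) → {(19, 18), (19, 21), (19, 34), (19, 35), (19, 37), (19, 39), (30, 13), (30, 3)}

{(19, 18), (19, 21), (19, 34), (19, 35), (19, 37), (19, 39), (30, 13), (30, 3)}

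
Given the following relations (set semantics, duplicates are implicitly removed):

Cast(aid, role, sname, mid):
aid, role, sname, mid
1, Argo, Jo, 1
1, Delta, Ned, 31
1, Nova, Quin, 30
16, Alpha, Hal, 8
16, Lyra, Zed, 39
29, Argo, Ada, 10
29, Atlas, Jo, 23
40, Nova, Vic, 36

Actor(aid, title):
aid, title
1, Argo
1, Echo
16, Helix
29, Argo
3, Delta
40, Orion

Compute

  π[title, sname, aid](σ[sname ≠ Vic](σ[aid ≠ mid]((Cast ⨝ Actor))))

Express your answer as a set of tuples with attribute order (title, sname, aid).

{(Argo, Ada, 29), (Argo, Jo, 29), (Argo, Ned, 1), (Argo, Quin, 1), (Echo, Ned, 1), (Echo, Quin, 1), (Helix, Hal, 16), (Helix, Zed, 16)}

Cast ⋈ Actor (natural join on aid): {(1, Argo, Jo, 1, Argo), (1, Argo, Jo, 1, Echo), (1, Delta, Ned, 31, Argo), (1, Delta, Ned, 31, Echo), (1, Nova, Quin, 30, Argo), (1, Nova, Quin, 30, Echo), (16, Alpha, Hal, 8, Helix), (16, Lyra, Zed, 39, Helix), (29, Argo, Ada, 10, Argo), (29, Atlas, Jo, 23, Argo), (40, Nova, Vic, 36, Orion)}
Filtering on aid ≠ mid leaves {(1, Delta, Ned, 31, Argo), (1, Delta, Ned, 31, Echo), (1, Nova, Quin, 30, Argo), (1, Nova, Quin, 30, Echo), (16, Alpha, Hal, 8, Helix), (16, Lyra, Zed, 39, Helix), (29, Argo, Ada, 10, Argo), (29, Atlas, Jo, 23, Argo), (40, Nova, Vic, 36, Orion)}.
Filtering on sname ≠ Vic leaves {(1, Delta, Ned, 31, Argo), (1, Delta, Ned, 31, Echo), (1, Nova, Quin, 30, Argo), (1, Nova, Quin, 30, Echo), (16, Alpha, Hal, 8, Helix), (16, Lyra, Zed, 39, Helix), (29, Argo, Ada, 10, Argo), (29, Atlas, Jo, 23, Argo)}.
Projecting to title, sname, aid: {(Argo, Ada, 29), (Argo, Jo, 29), (Argo, Ned, 1), (Argo, Quin, 1), (Echo, Ned, 1), (Echo, Quin, 1), (Helix, Hal, 16), (Helix, Zed, 16)}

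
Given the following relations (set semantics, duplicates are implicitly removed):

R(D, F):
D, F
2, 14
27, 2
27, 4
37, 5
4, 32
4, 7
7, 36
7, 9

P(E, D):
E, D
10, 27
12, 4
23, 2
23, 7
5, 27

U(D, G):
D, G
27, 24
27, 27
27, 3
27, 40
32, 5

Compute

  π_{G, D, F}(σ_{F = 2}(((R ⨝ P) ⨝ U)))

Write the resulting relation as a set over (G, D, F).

{(24, 27, 2), (27, 27, 2), (3, 27, 2), (40, 27, 2)}

R ⋈ P (natural join on D): {(2, 14, 23), (27, 2, 10), (27, 2, 5), (27, 4, 10), (27, 4, 5), (4, 32, 12), (4, 7, 12), (7, 36, 23), (7, 9, 23)}
(R ⨝ P) ⋈ U (natural join on D): {(27, 2, 10, 24), (27, 2, 10, 27), (27, 2, 10, 3), (27, 2, 10, 40), (27, 2, 5, 24), (27, 2, 5, 27), (27, 2, 5, 3), (27, 2, 5, 40), (27, 4, 10, 24), (27, 4, 10, 27), (27, 4, 10, 3), (27, 4, 10, 40), (27, 4, 5, 24), (27, 4, 5, 27), (27, 4, 5, 3), (27, 4, 5, 40)}
σ[F = 2]: keep tuples satisfying F = 2 → {(27, 2, 10, 24), (27, 2, 10, 27), (27, 2, 10, 3), (27, 2, 10, 40), (27, 2, 5, 24), (27, 2, 5, 27), (27, 2, 5, 3), (27, 2, 5, 40)}
π[G, D, F]: project onto (G, D, F) (4 duplicate(s) eliminated) → {(24, 27, 2), (27, 27, 2), (3, 27, 2), (40, 27, 2)}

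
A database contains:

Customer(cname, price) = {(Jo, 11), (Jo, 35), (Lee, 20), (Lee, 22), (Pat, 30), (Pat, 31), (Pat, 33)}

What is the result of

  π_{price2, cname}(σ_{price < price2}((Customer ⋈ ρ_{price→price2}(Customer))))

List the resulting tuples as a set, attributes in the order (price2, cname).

{(22, Lee), (31, Pat), (33, Pat), (35, Jo)}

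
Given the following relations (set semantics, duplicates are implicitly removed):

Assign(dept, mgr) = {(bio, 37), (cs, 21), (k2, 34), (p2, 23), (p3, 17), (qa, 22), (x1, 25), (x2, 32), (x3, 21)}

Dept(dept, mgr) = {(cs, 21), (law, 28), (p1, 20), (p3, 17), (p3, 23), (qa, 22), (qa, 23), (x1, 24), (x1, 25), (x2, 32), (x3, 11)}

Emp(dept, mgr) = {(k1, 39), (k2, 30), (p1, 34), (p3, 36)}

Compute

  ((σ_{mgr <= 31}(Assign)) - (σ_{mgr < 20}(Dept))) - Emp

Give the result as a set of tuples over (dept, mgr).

Selection mgr <= 31: {(cs, 21), (p2, 23), (p3, 17), (qa, 22), (x1, 25), (x3, 21)}
Selection mgr < 20: {(p3, 17), (x3, 11)}
Difference: {(cs, 21), (p2, 23), (p3, 17), (qa, 22), (x1, 25), (x3, 21)} with {(p3, 17), (x3, 11)} → {(cs, 21), (p2, 23), (qa, 22), (x1, 25), (x3, 21)}
Difference: {(cs, 21), (p2, 23), (qa, 22), (x1, 25), (x3, 21)} with {(k1, 39), (k2, 30), (p1, 34), (p3, 36)} → {(cs, 21), (p2, 23), (qa, 22), (x1, 25), (x3, 21)}

{(cs, 21), (p2, 23), (qa, 22), (x1, 25), (x3, 21)}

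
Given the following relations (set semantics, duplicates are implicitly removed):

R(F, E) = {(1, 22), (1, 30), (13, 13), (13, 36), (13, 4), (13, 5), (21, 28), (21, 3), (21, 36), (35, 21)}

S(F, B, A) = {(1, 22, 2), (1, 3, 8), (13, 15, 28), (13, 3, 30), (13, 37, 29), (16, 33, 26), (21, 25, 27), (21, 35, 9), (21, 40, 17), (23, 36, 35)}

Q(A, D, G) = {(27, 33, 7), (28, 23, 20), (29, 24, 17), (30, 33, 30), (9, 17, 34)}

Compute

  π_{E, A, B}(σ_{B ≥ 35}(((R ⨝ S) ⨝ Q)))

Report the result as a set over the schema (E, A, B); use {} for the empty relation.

{(13, 29, 37), (28, 9, 35), (3, 9, 35), (36, 29, 37), (36, 9, 35), (4, 29, 37), (5, 29, 37)}

R ⋈ S (natural join on F): {(1, 22, 22, 2), (1, 22, 3, 8), (1, 30, 22, 2), (1, 30, 3, 8), (13, 13, 15, 28), (13, 13, 3, 30), (13, 13, 37, 29), (13, 36, 15, 28), (13, 36, 3, 30), (13, 36, 37, 29), (13, 4, 15, 28), (13, 4, 3, 30), (13, 4, 37, 29), (13, 5, 15, 28), (13, 5, 3, 30), (13, 5, 37, 29), (21, 28, 25, 27), (21, 28, 35, 9), (21, 28, 40, 17), (21, 3, 25, 27), (21, 3, 35, 9), (21, 3, 40, 17), (21, 36, 25, 27), (21, 36, 35, 9), (21, 36, 40, 17)}
(R ⨝ S) ⋈ Q (natural join on A): {(13, 13, 15, 28, 23, 20), (13, 13, 3, 30, 33, 30), (13, 13, 37, 29, 24, 17), (13, 36, 15, 28, 23, 20), (13, 36, 3, 30, 33, 30), (13, 36, 37, 29, 24, 17), (13, 4, 15, 28, 23, 20), (13, 4, 3, 30, 33, 30), (13, 4, 37, 29, 24, 17), (13, 5, 15, 28, 23, 20), (13, 5, 3, 30, 33, 30), (13, 5, 37, 29, 24, 17), (21, 28, 25, 27, 33, 7), (21, 28, 35, 9, 17, 34), (21, 3, 25, 27, 33, 7), (21, 3, 35, 9, 17, 34), (21, 36, 25, 27, 33, 7), (21, 36, 35, 9, 17, 34)}
Selection B ≥ 35: {(13, 13, 37, 29, 24, 17), (13, 36, 37, 29, 24, 17), (13, 4, 37, 29, 24, 17), (13, 5, 37, 29, 24, 17), (21, 28, 35, 9, 17, 34), (21, 3, 35, 9, 17, 34), (21, 36, 35, 9, 17, 34)}
Keep only column(s) E, A, B: {(13, 29, 37), (28, 9, 35), (3, 9, 35), (36, 29, 37), (36, 9, 35), (4, 29, 37), (5, 29, 37)}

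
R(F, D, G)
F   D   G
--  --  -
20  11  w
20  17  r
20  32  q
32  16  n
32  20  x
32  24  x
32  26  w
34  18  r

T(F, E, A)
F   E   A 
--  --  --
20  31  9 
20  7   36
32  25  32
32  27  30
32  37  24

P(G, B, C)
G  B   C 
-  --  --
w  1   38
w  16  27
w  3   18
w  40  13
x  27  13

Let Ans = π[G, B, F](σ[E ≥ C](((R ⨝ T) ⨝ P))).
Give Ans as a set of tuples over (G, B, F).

{(w, 16, 20), (w, 16, 32), (w, 3, 20), (w, 3, 32), (w, 40, 20), (w, 40, 32), (x, 27, 32)}

R ⋈ T (natural join on F): {(20, 11, w, 31, 9), (20, 11, w, 7, 36), (20, 17, r, 31, 9), (20, 17, r, 7, 36), (20, 32, q, 31, 9), (20, 32, q, 7, 36), (32, 16, n, 25, 32), (32, 16, n, 27, 30), (32, 16, n, 37, 24), (32, 20, x, 25, 32), (32, 20, x, 27, 30), (32, 20, x, 37, 24), (32, 24, x, 25, 32), (32, 24, x, 27, 30), (32, 24, x, 37, 24), (32, 26, w, 25, 32), (32, 26, w, 27, 30), (32, 26, w, 37, 24)}
(R ⨝ T) ⋈ P (natural join on G): {(20, 11, w, 31, 9, 1, 38), (20, 11, w, 31, 9, 16, 27), (20, 11, w, 31, 9, 3, 18), (20, 11, w, 31, 9, 40, 13), (20, 11, w, 7, 36, 1, 38), (20, 11, w, 7, 36, 16, 27), (20, 11, w, 7, 36, 3, 18), (20, 11, w, 7, 36, 40, 13), (32, 20, x, 25, 32, 27, 13), (32, 20, x, 27, 30, 27, 13), (32, 20, x, 37, 24, 27, 13), (32, 24, x, 25, 32, 27, 13), (32, 24, x, 27, 30, 27, 13), (32, 24, x, 37, 24, 27, 13), (32, 26, w, 25, 32, 1, 38), (32, 26, w, 25, 32, 16, 27), (32, 26, w, 25, 32, 3, 18), (32, 26, w, 25, 32, 40, 13), (32, 26, w, 27, 30, 1, 38), (32, 26, w, 27, 30, 16, 27), (32, 26, w, 27, 30, 3, 18), (32, 26, w, 27, 30, 40, 13), (32, 26, w, 37, 24, 1, 38), (32, 26, w, 37, 24, 16, 27), (32, 26, w, 37, 24, 3, 18), (32, 26, w, 37, 24, 40, 13)}
Apply σ_{E ≥ C}; surviving tuples: {(20, 11, w, 31, 9, 16, 27), (20, 11, w, 31, 9, 3, 18), (20, 11, w, 31, 9, 40, 13), (32, 20, x, 25, 32, 27, 13), (32, 20, x, 27, 30, 27, 13), (32, 20, x, 37, 24, 27, 13), (32, 24, x, 25, 32, 27, 13), (32, 24, x, 27, 30, 27, 13), (32, 24, x, 37, 24, 27, 13), (32, 26, w, 25, 32, 3, 18), (32, 26, w, 25, 32, 40, 13), (32, 26, w, 27, 30, 16, 27), (32, 26, w, 27, 30, 3, 18), (32, 26, w, 27, 30, 40, 13), (32, 26, w, 37, 24, 16, 27), (32, 26, w, 37, 24, 3, 18), (32, 26, w, 37, 24, 40, 13)}
Keep only column(s) G, B, F (10 duplicate(s) eliminated): {(w, 16, 20), (w, 16, 32), (w, 3, 20), (w, 3, 32), (w, 40, 20), (w, 40, 32), (x, 27, 32)}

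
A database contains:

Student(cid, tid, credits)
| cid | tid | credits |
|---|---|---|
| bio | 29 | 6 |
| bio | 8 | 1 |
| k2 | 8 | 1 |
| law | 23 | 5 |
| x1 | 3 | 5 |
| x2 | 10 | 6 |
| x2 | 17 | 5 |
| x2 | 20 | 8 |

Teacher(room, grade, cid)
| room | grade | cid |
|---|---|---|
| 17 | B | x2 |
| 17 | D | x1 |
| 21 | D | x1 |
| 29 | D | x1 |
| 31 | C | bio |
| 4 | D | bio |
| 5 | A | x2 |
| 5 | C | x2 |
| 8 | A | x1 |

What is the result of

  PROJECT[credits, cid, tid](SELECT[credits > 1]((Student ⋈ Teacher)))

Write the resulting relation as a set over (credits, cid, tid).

{(5, x1, 3), (5, x2, 17), (6, bio, 29), (6, x2, 10), (8, x2, 20)}

Student ⋈ Teacher (natural join on cid): {(bio, 29, 6, 31, C), (bio, 29, 6, 4, D), (bio, 8, 1, 31, C), (bio, 8, 1, 4, D), (x1, 3, 5, 17, D), (x1, 3, 5, 21, D), (x1, 3, 5, 29, D), (x1, 3, 5, 8, A), (x2, 10, 6, 17, B), (x2, 10, 6, 5, A), (x2, 10, 6, 5, C), (x2, 17, 5, 17, B), (x2, 17, 5, 5, A), (x2, 17, 5, 5, C), (x2, 20, 8, 17, B), (x2, 20, 8, 5, A), (x2, 20, 8, 5, C)}
Filtering on credits > 1 leaves {(bio, 29, 6, 31, C), (bio, 29, 6, 4, D), (x1, 3, 5, 17, D), (x1, 3, 5, 21, D), (x1, 3, 5, 29, D), (x1, 3, 5, 8, A), (x2, 10, 6, 17, B), (x2, 10, 6, 5, A), (x2, 10, 6, 5, C), (x2, 17, 5, 17, B), (x2, 17, 5, 5, A), (x2, 17, 5, 5, C), (x2, 20, 8, 17, B), (x2, 20, 8, 5, A), (x2, 20, 8, 5, C)}.
Projecting to credits, cid, tid (10 duplicate(s) eliminated): {(5, x1, 3), (5, x2, 17), (6, bio, 29), (6, x2, 10), (8, x2, 20)}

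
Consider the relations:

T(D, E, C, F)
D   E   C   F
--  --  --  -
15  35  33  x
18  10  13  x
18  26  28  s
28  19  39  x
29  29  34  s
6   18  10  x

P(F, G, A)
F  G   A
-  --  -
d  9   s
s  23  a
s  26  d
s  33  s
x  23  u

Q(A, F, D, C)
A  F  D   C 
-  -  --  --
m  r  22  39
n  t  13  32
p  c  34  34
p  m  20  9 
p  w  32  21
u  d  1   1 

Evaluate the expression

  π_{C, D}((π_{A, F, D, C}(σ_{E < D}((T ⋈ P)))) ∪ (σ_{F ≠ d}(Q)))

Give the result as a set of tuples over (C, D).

{(13, 18), (21, 32), (32, 13), (34, 34), (39, 22), (39, 28), (9, 20)}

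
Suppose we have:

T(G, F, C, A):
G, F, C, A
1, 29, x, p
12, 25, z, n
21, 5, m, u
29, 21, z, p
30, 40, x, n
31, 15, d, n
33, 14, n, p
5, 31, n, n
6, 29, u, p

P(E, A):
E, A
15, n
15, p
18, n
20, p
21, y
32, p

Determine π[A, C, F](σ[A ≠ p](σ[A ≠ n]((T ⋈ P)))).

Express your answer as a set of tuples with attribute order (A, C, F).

{}

T ⋈ P (natural join on A): {(1, 29, x, p, 15), (1, 29, x, p, 20), (1, 29, x, p, 32), (12, 25, z, n, 15), (12, 25, z, n, 18), (29, 21, z, p, 15), (29, 21, z, p, 20), (29, 21, z, p, 32), (30, 40, x, n, 15), (30, 40, x, n, 18), (31, 15, d, n, 15), (31, 15, d, n, 18), (33, 14, n, p, 15), (33, 14, n, p, 20), (33, 14, n, p, 32), (5, 31, n, n, 15), (5, 31, n, n, 18), (6, 29, u, p, 15), (6, 29, u, p, 20), (6, 29, u, p, 32)}
σ[A ≠ n]: keep tuples satisfying A ≠ n → {(1, 29, x, p, 15), (1, 29, x, p, 20), (1, 29, x, p, 32), (29, 21, z, p, 15), (29, 21, z, p, 20), (29, 21, z, p, 32), (33, 14, n, p, 15), (33, 14, n, p, 20), (33, 14, n, p, 32), (6, 29, u, p, 15), (6, 29, u, p, 20), (6, 29, u, p, 32)}
σ[A ≠ p]: keep tuples satisfying A ≠ p → {}
Keep only column(s) A, C, F: {}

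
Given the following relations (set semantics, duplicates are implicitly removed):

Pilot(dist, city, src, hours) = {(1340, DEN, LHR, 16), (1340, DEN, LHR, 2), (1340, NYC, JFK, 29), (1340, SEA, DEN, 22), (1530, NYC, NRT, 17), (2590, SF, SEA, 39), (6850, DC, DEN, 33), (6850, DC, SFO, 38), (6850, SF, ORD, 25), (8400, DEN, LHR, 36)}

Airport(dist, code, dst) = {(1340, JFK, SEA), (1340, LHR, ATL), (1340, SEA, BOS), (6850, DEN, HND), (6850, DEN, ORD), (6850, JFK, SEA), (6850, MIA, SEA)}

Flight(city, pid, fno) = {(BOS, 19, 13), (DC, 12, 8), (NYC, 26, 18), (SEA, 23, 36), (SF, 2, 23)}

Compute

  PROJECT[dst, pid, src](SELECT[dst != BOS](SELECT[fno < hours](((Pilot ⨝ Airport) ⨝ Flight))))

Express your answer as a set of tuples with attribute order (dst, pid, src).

{(ATL, 26, JFK), (HND, 12, DEN), (HND, 12, SFO), (HND, 2, ORD), (ORD, 12, DEN), (ORD, 12, SFO), (ORD, 2, ORD), (SEA, 12, DEN), (SEA, 12, SFO), (SEA, 2, ORD), (SEA, 26, JFK)}

Joining Pilot and Airport on dist yields {(1340, DEN, LHR, 16, JFK, SEA), (1340, DEN, LHR, 16, LHR, ATL), (1340, DEN, LHR, 16, SEA, BOS), (1340, DEN, LHR, 2, JFK, SEA), (1340, DEN, LHR, 2, LHR, ATL), (1340, DEN, LHR, 2, SEA, BOS), (1340, NYC, JFK, 29, JFK, SEA), (1340, NYC, JFK, 29, LHR, ATL), (1340, NYC, JFK, 29, SEA, BOS), (1340, SEA, DEN, 22, JFK, SEA), (1340, SEA, DEN, 22, LHR, ATL), (1340, SEA, DEN, 22, SEA, BOS), (6850, DC, DEN, 33, DEN, HND), (6850, DC, DEN, 33, DEN, ORD), (6850, DC, DEN, 33, JFK, SEA), (6850, DC, DEN, 33, MIA, SEA), (6850, DC, SFO, 38, DEN, HND), (6850, DC, SFO, 38, DEN, ORD), (6850, DC, SFO, 38, JFK, SEA), (6850, DC, SFO, 38, MIA, SEA), (6850, SF, ORD, 25, DEN, HND), (6850, SF, ORD, 25, DEN, ORD), (6850, SF, ORD, 25, JFK, SEA), (6850, SF, ORD, 25, MIA, SEA)}.
Joining (Pilot ⨝ Airport) and Flight on city yields {(1340, NYC, JFK, 29, JFK, SEA, 26, 18), (1340, NYC, JFK, 29, LHR, ATL, 26, 18), (1340, NYC, JFK, 29, SEA, BOS, 26, 18), (1340, SEA, DEN, 22, JFK, SEA, 23, 36), (1340, SEA, DEN, 22, LHR, ATL, 23, 36), (1340, SEA, DEN, 22, SEA, BOS, 23, 36), (6850, DC, DEN, 33, DEN, HND, 12, 8), (6850, DC, DEN, 33, DEN, ORD, 12, 8), (6850, DC, DEN, 33, JFK, SEA, 12, 8), (6850, DC, DEN, 33, MIA, SEA, 12, 8), (6850, DC, SFO, 38, DEN, HND, 12, 8), (6850, DC, SFO, 38, DEN, ORD, 12, 8), (6850, DC, SFO, 38, JFK, SEA, 12, 8), (6850, DC, SFO, 38, MIA, SEA, 12, 8), (6850, SF, ORD, 25, DEN, HND, 2, 23), (6850, SF, ORD, 25, DEN, ORD, 2, 23), (6850, SF, ORD, 25, JFK, SEA, 2, 23), (6850, SF, ORD, 25, MIA, SEA, 2, 23)}.
Filtering on fno < hours leaves {(1340, NYC, JFK, 29, JFK, SEA, 26, 18), (1340, NYC, JFK, 29, LHR, ATL, 26, 18), (1340, NYC, JFK, 29, SEA, BOS, 26, 18), (6850, DC, DEN, 33, DEN, HND, 12, 8), (6850, DC, DEN, 33, DEN, ORD, 12, 8), (6850, DC, DEN, 33, JFK, SEA, 12, 8), (6850, DC, DEN, 33, MIA, SEA, 12, 8), (6850, DC, SFO, 38, DEN, HND, 12, 8), (6850, DC, SFO, 38, DEN, ORD, 12, 8), (6850, DC, SFO, 38, JFK, SEA, 12, 8), (6850, DC, SFO, 38, MIA, SEA, 12, 8), (6850, SF, ORD, 25, DEN, HND, 2, 23), (6850, SF, ORD, 25, DEN, ORD, 2, 23), (6850, SF, ORD, 25, JFK, SEA, 2, 23), (6850, SF, ORD, 25, MIA, SEA, 2, 23)}.
Filtering on dst != BOS leaves {(1340, NYC, JFK, 29, JFK, SEA, 26, 18), (1340, NYC, JFK, 29, LHR, ATL, 26, 18), (6850, DC, DEN, 33, DEN, HND, 12, 8), (6850, DC, DEN, 33, DEN, ORD, 12, 8), (6850, DC, DEN, 33, JFK, SEA, 12, 8), (6850, DC, DEN, 33, MIA, SEA, 12, 8), (6850, DC, SFO, 38, DEN, HND, 12, 8), (6850, DC, SFO, 38, DEN, ORD, 12, 8), (6850, DC, SFO, 38, JFK, SEA, 12, 8), (6850, DC, SFO, 38, MIA, SEA, 12, 8), (6850, SF, ORD, 25, DEN, HND, 2, 23), (6850, SF, ORD, 25, DEN, ORD, 2, 23), (6850, SF, ORD, 25, JFK, SEA, 2, 23), (6850, SF, ORD, 25, MIA, SEA, 2, 23)}.
Keep only column(s) dst, pid, src (3 duplicate(s) eliminated): {(ATL, 26, JFK), (HND, 12, DEN), (HND, 12, SFO), (HND, 2, ORD), (ORD, 12, DEN), (ORD, 12, SFO), (ORD, 2, ORD), (SEA, 12, DEN), (SEA, 12, SFO), (SEA, 2, ORD), (SEA, 26, JFK)}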